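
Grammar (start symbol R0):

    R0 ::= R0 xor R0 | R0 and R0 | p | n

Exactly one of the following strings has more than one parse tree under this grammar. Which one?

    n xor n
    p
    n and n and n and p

n xor n: 1 tree
p: 1 tree
n and n and n and p: 5 trees

n and n and n and p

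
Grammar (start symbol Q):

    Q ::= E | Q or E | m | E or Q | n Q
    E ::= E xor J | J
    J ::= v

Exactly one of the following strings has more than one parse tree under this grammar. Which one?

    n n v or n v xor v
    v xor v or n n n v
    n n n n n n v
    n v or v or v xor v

n n v or n v xor v: 1 tree
v xor v or n n n v: 1 tree
n n n n n n v: 1 tree
n v or v or v xor v: 7 trees

n v or v or v xor v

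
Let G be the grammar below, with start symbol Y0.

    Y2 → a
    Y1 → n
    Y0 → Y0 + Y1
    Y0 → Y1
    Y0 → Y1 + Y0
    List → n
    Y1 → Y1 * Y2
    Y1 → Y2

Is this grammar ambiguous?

Witness: a + a

Derivation 1: Y0 ⇒ Y0 + Y1 ⇒ Y1 + Y1 ⇒ Y2 + Y1 ⇒ a + Y1 ⇒ a + Y2 ⇒ a + a
Derivation 2: Y0 ⇒ Y1 + Y0 ⇒ Y2 + Y0 ⇒ a + Y0 ⇒ a + Y1 ⇒ a + Y2 ⇒ a + a

Two distinct leftmost derivations for the same string.

Ambiguous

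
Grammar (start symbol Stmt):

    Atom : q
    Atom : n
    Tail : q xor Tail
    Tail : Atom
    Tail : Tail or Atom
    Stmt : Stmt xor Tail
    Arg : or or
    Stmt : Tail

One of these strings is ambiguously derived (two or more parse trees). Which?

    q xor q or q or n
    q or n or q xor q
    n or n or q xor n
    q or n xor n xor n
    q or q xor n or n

q xor q or q or n: 4 trees
q or n or q xor q: 1 tree
n or n or q xor n: 1 tree
q or n xor n xor n: 1 tree
q or q xor n or n: 1 tree

q xor q or q or n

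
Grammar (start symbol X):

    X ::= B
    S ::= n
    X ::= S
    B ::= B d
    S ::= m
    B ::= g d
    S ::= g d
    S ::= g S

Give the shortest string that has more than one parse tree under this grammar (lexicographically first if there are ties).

length 1: no string has ≥2 trees
length 2: g d has 2 parse trees

Two derivations of g d:
  X ⇒ B ⇒ g d
  X ⇒ S ⇒ g d

g d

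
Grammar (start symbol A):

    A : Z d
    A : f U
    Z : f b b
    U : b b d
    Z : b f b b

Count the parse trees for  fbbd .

Parse trees for fbbd:
  [A [Z f b b] d]
  [A f [U b b d]]

2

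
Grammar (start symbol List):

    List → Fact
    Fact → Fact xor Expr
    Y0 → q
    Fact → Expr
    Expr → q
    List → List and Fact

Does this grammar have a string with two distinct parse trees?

Only List, Fact, Expr are reachable from List; ignoring the rest: List → List and Fact | Fact  ;  Fact → Fact xor Expr | Expr  — a left-associative chain with Expr at the bottom. Each string factors uniquely by precedence.

Unambiguous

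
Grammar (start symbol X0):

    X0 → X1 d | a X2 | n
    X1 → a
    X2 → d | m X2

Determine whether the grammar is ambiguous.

Witness: a d

Derivation 1: X0 ⇒ X1 d ⇒ a d
Derivation 2: X0 ⇒ a X2 ⇒ a d

Two distinct leftmost derivations for the same string.

Ambiguous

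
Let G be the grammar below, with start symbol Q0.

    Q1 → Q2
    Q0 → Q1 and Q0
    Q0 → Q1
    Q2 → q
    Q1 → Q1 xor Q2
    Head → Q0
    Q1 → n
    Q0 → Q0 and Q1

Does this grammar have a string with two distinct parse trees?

Ambiguous

Witness: n and n

Derivation 1: Q0 ⇒ Q1 and Q0 ⇒ n and Q0 ⇒ n and Q1 ⇒ n and n
Derivation 2: Q0 ⇒ Q0 and Q1 ⇒ Q1 and Q1 ⇒ n and Q1 ⇒ n and n

Two distinct leftmost derivations for the same string.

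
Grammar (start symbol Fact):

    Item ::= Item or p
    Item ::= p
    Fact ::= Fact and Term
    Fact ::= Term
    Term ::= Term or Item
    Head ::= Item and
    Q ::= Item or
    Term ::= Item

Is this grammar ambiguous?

Ambiguous

Witness: p or p

Derivation 1: Fact ⇒ Term ⇒ Term or Item ⇒ Item or Item ⇒ p or Item ⇒ p or p
Derivation 2: Fact ⇒ Term ⇒ Item ⇒ Item or p ⇒ p or p

Two distinct leftmost derivations for the same string.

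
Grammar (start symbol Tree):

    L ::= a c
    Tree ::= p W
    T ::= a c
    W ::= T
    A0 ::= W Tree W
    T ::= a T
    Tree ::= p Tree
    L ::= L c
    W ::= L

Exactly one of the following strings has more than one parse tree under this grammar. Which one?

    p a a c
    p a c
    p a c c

p a a c: 1 tree
p a c: 2 trees
p a c c: 1 tree

p a c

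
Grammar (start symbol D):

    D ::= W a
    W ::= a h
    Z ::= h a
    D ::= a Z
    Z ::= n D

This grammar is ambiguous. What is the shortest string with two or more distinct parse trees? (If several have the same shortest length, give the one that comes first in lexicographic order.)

a h a

length 3: a h a has 2 parse trees

Two derivations of a h a:
  D ⇒ W a ⇒ a h a
  D ⇒ a Z ⇒ a h a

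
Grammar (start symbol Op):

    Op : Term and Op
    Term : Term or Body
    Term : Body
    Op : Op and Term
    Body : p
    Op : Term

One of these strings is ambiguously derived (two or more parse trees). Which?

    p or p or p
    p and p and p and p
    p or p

p and p and p and p

p or p or p: 1 tree
p and p and p and p: 8 trees
p or p: 1 tree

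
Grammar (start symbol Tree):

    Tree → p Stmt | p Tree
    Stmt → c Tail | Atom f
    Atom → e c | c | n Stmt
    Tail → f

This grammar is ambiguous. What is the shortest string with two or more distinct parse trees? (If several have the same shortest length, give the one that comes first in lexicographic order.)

p c f

length 3: p c f has 2 parse trees

Two derivations of p c f:
  Tree ⇒ p Stmt ⇒ p c Tail ⇒ p c f
  Tree ⇒ p Stmt ⇒ p Atom f ⇒ p c f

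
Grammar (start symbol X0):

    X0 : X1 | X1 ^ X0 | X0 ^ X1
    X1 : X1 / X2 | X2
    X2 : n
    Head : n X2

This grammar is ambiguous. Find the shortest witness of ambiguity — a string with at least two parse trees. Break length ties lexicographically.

length 1: no string has ≥2 trees
length 3: n ^ n has 2 parse trees

Two derivations of n ^ n:
  X0 ⇒ X1 ^ X0 ⇒ X2 ^ X0 ⇒ n ^ X0 ⇒ n ^ X1 ⇒ n ^ X2 ⇒ n ^ n
  X0 ⇒ X0 ^ X1 ⇒ X1 ^ X1 ⇒ X2 ^ X1 ⇒ n ^ X1 ⇒ n ^ X2 ⇒ n ^ n

n ^ n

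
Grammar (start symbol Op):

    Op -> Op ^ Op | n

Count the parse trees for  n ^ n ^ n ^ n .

5

Parse trees for n ^ n ^ n ^ n:
  [Op [Op n] ^ [Op [Op n] ^ [Op [Op n] ^ [Op n]]]]
  [Op [Op n] ^ [Op [Op [Op n] ^ [Op n]] ^ [Op n]]]
  [Op [Op [Op n] ^ [Op n]] ^ [Op [Op n] ^ [Op n]]]
  [Op [Op [Op n] ^ [Op [Op n] ^ [Op n]]] ^ [Op n]]
  [Op [Op [Op [Op n] ^ [Op n]] ^ [Op n]] ^ [Op n]]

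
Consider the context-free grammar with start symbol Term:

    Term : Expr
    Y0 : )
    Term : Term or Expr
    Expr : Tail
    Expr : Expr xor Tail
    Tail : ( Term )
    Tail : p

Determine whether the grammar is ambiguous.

(Y0 is unreachable from Term, so its rules don't affect L(Term).) This is a standard precedence ladder (Term over Expr over Tail), with each level left-recursive on its own operator ('or' at Term, 'xor' at Expr). That structure is LR(1), hence unambiguous.

Unambiguous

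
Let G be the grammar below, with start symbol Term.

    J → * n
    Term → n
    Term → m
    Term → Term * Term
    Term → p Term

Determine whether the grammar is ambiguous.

Witness: p m * m

Derivation 1: Term ⇒ Term * Term ⇒ p Term * Term ⇒ p m * Term ⇒ p m * m
Derivation 2: Term ⇒ p Term ⇒ p Term * Term ⇒ p m * Term ⇒ p m * m

Two distinct leftmost derivations for the same string.

Ambiguous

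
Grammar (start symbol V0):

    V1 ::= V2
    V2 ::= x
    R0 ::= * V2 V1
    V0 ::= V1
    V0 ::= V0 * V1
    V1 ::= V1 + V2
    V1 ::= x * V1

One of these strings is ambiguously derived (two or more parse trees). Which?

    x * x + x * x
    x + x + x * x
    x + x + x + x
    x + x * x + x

x * x + x * x: 3 trees
x + x + x * x: 1 tree
x + x + x + x: 1 tree
x + x * x + x: 1 tree

x * x + x * x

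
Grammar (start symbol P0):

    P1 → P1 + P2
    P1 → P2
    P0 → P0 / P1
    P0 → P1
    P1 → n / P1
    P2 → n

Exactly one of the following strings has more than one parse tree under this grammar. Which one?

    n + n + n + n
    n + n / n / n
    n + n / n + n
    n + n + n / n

n + n + n + n: 1 tree
n + n / n / n: 2 trees
n + n / n + n: 1 tree
n + n + n / n: 1 tree

n + n / n / n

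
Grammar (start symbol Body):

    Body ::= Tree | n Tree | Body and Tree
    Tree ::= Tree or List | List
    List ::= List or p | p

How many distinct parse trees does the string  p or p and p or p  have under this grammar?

Parse trees for p or p and p or p:
  [Body [Body [Tree [Tree [List p]] or [List p]]] and [Tree [Tree [List p]] or [List p]]]
  [Body [Body [Tree [Tree [List p]] or [List p]]] and [Tree [List [List p] or p]]]
  [Body [Body [Tree [List [List p] or p]]] and [Tree [Tree [List p]] or [List p]]]
  [Body [Body [Tree [List [List p] or p]]] and [Tree [List [List p] or p]]]

4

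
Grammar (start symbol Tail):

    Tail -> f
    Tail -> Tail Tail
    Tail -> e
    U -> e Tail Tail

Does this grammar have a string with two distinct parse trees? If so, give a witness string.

Witness: e e e

Derivation 1: Tail ⇒ Tail Tail ⇒ Tail Tail Tail ⇒ e Tail Tail ⇒ e e Tail ⇒ e e e
Derivation 2: Tail ⇒ Tail Tail ⇒ e Tail ⇒ e Tail Tail ⇒ e e Tail ⇒ e e e

Two distinct leftmost derivations for the same string.

Ambiguous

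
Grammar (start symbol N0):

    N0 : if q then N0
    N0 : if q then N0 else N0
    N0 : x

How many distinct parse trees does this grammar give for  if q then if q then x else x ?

Parse trees for if q then if q then x else x:
  [N0 if q then [N0 if q then [N0 x] else [N0 x]]]
  [N0 if q then [N0 if q then [N0 x]] else [N0 x]]

2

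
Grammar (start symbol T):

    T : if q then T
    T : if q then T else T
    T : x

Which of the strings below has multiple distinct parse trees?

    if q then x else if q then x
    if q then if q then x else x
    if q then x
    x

if q then x else if q then x: 1 tree
if q then if q then x else x: 2 trees
if q then x: 1 tree
x: 1 tree

if q then if q then x else x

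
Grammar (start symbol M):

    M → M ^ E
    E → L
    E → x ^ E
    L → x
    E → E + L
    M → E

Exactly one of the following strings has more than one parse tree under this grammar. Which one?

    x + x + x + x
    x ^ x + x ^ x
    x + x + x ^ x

x ^ x + x ^ x

x + x + x + x: 1 tree
x ^ x + x ^ x: 3 trees
x + x + x ^ x: 1 tree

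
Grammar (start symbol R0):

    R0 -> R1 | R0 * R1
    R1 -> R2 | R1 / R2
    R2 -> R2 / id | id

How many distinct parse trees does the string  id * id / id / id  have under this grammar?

Parse trees for id * id / id / id:
  [R0 [R0 [R1 [R2 id]]] * [R1 [R2 [R2 [R2 id] / id] / id]]]
  [R0 [R0 [R1 [R2 id]]] * [R1 [R1 [R2 id]] / [R2 [R2 id] / id]]]
  [R0 [R0 [R1 [R2 id]]] * [R1 [R1 [R2 [R2 id] / id]] / [R2 id]]]
  [R0 [R0 [R1 [R2 id]]] * [R1 [R1 [R1 [R2 id]] / [R2 id]] / [R2 id]]]

4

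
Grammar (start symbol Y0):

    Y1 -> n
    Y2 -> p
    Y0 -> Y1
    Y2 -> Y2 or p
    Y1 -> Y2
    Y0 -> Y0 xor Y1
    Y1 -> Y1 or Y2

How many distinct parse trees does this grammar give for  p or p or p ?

Parse trees for p or p or p:
  [Y0 [Y1 [Y2 [Y2 [Y2 p] or p] or p]]]
  [Y0 [Y1 [Y1 [Y2 p]] or [Y2 [Y2 p] or p]]]
  [Y0 [Y1 [Y1 [Y2 [Y2 p] or p]] or [Y2 p]]]
  [Y0 [Y1 [Y1 [Y1 [Y2 p]] or [Y2 p]] or [Y2 p]]]

4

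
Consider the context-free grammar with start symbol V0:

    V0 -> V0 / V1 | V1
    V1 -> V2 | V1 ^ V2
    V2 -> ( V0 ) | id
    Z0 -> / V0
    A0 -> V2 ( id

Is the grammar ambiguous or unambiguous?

(Z0, A0 are unreachable from V0, so their rules don't affect L(V0).) The grammar is stratified — V0 handles '/' (left-recursive), V1 handles '^', V2 atoms. Each operator has a fixed associativity and precedence level, so every string has one parse.

Unambiguous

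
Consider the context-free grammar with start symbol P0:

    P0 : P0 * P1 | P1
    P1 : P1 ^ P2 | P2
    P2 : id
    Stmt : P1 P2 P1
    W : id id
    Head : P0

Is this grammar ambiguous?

Unambiguous

(Stmt, W, Head are unreachable from P0, so their rules don't affect L(P0).) P0 → P0 * P1 | P1  ;  P1 → P1 ^ P2 | P2  — a left-associative chain with P2 at the bottom. Each string factors uniquely by precedence.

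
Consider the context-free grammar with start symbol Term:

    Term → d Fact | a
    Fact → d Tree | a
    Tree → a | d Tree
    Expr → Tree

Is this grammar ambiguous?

Unambiguous

Only Term, Fact, Tree are reachable from Term; ignoring the rest: The reachable rules are right-linear with at most one rule per (nonterminal, next-terminal) pair. Each input token forces the next rule, so parsing is deterministic.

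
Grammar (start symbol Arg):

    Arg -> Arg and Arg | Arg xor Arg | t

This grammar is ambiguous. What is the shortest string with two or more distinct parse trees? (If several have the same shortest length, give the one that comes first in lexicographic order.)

length 1: no string has ≥2 trees
length 3: no string has ≥2 trees
length 5: t and t and t has 2 parse trees

Two derivations of t and t and t:
  Arg ⇒ Arg and Arg ⇒ Arg and Arg and Arg ⇒ t and Arg and Arg ⇒ t and t and Arg ⇒ t and t and t
  Arg ⇒ Arg and Arg ⇒ t and Arg ⇒ t and Arg and Arg ⇒ t and t and Arg ⇒ t and t and t

t and t and t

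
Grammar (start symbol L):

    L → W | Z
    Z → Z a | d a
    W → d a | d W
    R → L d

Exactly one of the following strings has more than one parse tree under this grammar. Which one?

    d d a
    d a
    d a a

d a

d d a: 1 tree
d a: 2 trees
d a a: 1 tree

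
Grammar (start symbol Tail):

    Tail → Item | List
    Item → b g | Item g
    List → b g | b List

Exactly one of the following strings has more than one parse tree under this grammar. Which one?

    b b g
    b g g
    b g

b g

b b g: 1 tree
b g g: 1 tree
b g: 2 trees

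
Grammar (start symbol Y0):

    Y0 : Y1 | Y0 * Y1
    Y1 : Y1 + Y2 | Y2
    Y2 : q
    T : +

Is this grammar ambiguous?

(T is unreachable from Y0, so its rules don't affect L(Y0).) Y0 → Y0 * Y1 | Y1  ;  Y1 → Y1 + Y2 | Y2  — a left-associative chain with Y2 at the bottom. Each string factors uniquely by precedence.

Unambiguous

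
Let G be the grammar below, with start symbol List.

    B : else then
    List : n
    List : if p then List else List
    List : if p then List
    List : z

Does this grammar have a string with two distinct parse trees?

Witness: if p then if p then n else n

Derivation 1: List ⇒ if p then List else List ⇒ if p then if p then List else List ⇒ if p then if p then n else List ⇒ if p then if p then n else n
Derivation 2: List ⇒ if p then List ⇒ if p then if p then List else List ⇒ if p then if p then n else List ⇒ if p then if p then n else n

Two distinct leftmost derivations for the same string.

Ambiguous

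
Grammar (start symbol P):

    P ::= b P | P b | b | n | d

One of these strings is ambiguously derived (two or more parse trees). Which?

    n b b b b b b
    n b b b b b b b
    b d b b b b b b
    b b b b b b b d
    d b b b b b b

n b b b b b b: 1 tree
n b b b b b b b: 1 tree
b d b b b b b b: 7 trees
b b b b b b b d: 1 tree
d b b b b b b: 1 tree

b d b b b b b b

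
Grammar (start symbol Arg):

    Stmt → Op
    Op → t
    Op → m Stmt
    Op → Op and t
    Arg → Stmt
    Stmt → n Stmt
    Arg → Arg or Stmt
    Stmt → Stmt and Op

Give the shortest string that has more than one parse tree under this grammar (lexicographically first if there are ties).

length 1: no string has ≥2 trees
length 2: no string has ≥2 trees
length 3: t and t has 2 parse trees

Two derivations of t and t:
  Arg ⇒ Stmt ⇒ Op ⇒ Op and t ⇒ t and t
  Arg ⇒ Stmt ⇒ Stmt and Op ⇒ Op and Op ⇒ t and Op ⇒ t and t

t and t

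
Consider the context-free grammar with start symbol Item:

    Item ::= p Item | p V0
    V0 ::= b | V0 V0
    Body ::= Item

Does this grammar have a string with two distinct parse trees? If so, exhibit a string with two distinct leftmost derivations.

Witness: p b b b

Derivation 1: Item ⇒ p V0 ⇒ p V0 V0 ⇒ p b V0 ⇒ p b V0 V0 ⇒ p b b V0 ⇒ p b b b
Derivation 2: Item ⇒ p V0 ⇒ p V0 V0 ⇒ p V0 V0 V0 ⇒ p b V0 V0 ⇒ p b b V0 ⇒ p b b b

Two distinct leftmost derivations for the same string.

Ambiguous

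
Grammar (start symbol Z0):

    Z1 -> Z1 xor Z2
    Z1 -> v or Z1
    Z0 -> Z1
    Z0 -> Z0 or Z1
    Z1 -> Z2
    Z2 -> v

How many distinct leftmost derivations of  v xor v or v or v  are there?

2

Parse trees for v xor v or v or v:
  [Z0 [Z0 [Z1 [Z1 [Z2 v]] xor [Z2 v]]] or [Z1 v or [Z1 [Z2 v]]]]
  [Z0 [Z0 [Z0 [Z1 [Z1 [Z2 v]] xor [Z2 v]]] or [Z1 [Z2 v]]] or [Z1 [Z2 v]]]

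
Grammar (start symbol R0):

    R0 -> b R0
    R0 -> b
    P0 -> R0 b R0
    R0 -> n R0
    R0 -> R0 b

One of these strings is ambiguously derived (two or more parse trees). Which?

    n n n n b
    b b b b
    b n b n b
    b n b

b b b b

n n n n b: 1 tree
b b b b: 8 trees
b n b n b: 1 tree
b n b: 1 tree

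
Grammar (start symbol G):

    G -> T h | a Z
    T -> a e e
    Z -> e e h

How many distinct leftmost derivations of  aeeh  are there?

2

Parse trees for aeeh:
  [G [T a e e] h]
  [G a [Z e e h]]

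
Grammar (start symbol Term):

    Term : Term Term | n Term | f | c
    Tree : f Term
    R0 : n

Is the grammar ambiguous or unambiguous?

Ambiguous

Witness: c c c

Derivation 1: Term ⇒ Term Term ⇒ Term Term Term ⇒ c Term Term ⇒ c c Term ⇒ c c c
Derivation 2: Term ⇒ Term Term ⇒ c Term ⇒ c Term Term ⇒ c c Term ⇒ c c c

Two distinct leftmost derivations for the same string.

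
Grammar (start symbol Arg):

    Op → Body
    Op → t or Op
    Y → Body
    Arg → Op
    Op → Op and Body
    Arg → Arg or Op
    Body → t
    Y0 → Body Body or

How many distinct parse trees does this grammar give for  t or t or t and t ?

Parse trees for t or t or t and t:
  [Arg [Op t or [Op t or [Op [Op [Body t]] and [Body t]]]]]
  [Arg [Op t or [Op [Op t or [Op [Body t]]] and [Body t]]]]
  [Arg [Op [Op t or [Op t or [Op [Body t]]]] and [Body t]]]
  [Arg [Arg [Op [Body t]]] or [Op t or [Op [Op [Body t]] and [Body t]]]]
  [Arg [Arg [Op [Body t]]] or [Op [Op t or [Op [Body t]]] and [Body t]]]
  [Arg [Arg [Op t or [Op [Body t]]]] or [Op [Op [Body t]] and [Body t]]]
  [Arg [Arg [Arg [Op [Body t]]] or [Op [Body t]]] or [Op [Op [Body t]] and [Body t]]]

7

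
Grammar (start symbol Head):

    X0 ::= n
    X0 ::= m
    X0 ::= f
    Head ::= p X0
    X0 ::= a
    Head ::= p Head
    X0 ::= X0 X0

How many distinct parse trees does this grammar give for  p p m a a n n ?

14

Parse trees for p p m a a n n (showing first 6 of 14):
  [Head p [Head p [X0 [X0 m] [X0 [X0 a] [X0 [X0 a] [X0 [X0 n] [X0 n]]]]]]]
  [Head p [Head p [X0 [X0 m] [X0 [X0 a] [X0 [X0 [X0 a] [X0 n]] [X0 n]]]]]]
  [Head p [Head p [X0 [X0 m] [X0 [X0 [X0 a] [X0 a]] [X0 [X0 n] [X0 n]]]]]]
  [Head p [Head p [X0 [X0 m] [X0 [X0 [X0 a] [X0 [X0 a] [X0 n]]] [X0 n]]]]]
  [Head p [Head p [X0 [X0 m] [X0 [X0 [X0 [X0 a] [X0 a]] [X0 n]] [X0 n]]]]]
  [Head p [Head p [X0 [X0 [X0 m] [X0 a]] [X0 [X0 a] [X0 [X0 n] [X0 n]]]]]]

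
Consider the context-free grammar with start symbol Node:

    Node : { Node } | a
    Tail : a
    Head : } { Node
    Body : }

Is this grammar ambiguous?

Unambiguous

Only Node is reachable from Node; ignoring the rest: L(Node) is { openⁿ atom closeⁿ : n ≥ 0 }. The bracket depth fixes n, and the derivation is forced at every step.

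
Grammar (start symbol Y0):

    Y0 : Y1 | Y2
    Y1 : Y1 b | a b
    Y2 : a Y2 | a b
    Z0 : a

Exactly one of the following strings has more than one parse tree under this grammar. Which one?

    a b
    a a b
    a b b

a b

a b: 2 trees
a a b: 1 tree
a b b: 1 tree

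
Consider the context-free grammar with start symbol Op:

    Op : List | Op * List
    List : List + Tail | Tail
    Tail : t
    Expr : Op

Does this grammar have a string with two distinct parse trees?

(Expr is unreachable from Op, so its rules don't affect L(Op).) The grammar is stratified — Op handles '*' (left-recursive), List handles '+', Tail atoms. Each operator has a fixed associativity and precedence level, so every string has one parse.

Unambiguous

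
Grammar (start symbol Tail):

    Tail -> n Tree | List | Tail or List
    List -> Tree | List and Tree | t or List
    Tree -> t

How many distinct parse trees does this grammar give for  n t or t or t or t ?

4

Parse trees for n t or t or t or t:
  [Tail [Tail n [Tree t]] or [List t or [List t or [List [Tree t]]]]]
  [Tail [Tail [Tail n [Tree t]] or [List [Tree t]]] or [List t or [List [Tree t]]]]
  [Tail [Tail [Tail n [Tree t]] or [List t or [List [Tree t]]]] or [List [Tree t]]]
  [Tail [Tail [Tail [Tail n [Tree t]] or [List [Tree t]]] or [List [Tree t]]] or [List [Tree t]]]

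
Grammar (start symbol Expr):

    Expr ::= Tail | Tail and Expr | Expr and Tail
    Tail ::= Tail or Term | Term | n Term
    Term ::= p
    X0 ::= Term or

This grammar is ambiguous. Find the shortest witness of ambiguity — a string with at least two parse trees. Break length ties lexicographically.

p and p

length 1: no string has ≥2 trees
length 2: no string has ≥2 trees
length 3: p and p has 2 parse trees

Two derivations of p and p:
  Expr ⇒ Tail and Expr ⇒ Term and Expr ⇒ p and Expr ⇒ p and Tail ⇒ p and Term ⇒ p and p
  Expr ⇒ Expr and Tail ⇒ Tail and Tail ⇒ Term and Tail ⇒ p and Tail ⇒ p and Term ⇒ p and p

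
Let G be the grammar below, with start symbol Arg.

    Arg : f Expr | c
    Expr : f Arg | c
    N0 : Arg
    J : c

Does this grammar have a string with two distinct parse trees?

Unambiguous

(N0, J are unreachable from Arg, so their rules don't affect L(Arg).) Each reachable nonterminal has at most one production per leading terminal, and all productions are right-linear; the derivation is determined token-by-token.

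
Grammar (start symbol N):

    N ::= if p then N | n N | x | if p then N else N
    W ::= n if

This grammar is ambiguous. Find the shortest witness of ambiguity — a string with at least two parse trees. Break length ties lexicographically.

length 1: no string has ≥2 trees
length 2: no string has ≥2 trees
length 3: no string has ≥2 trees
length 4: no string has ≥2 trees
length 5: no string has ≥2 trees
length 6: no string has ≥2 trees
length 7: no string has ≥2 trees
length 8: no string has ≥2 trees
length 9: if p then if p then x else x has 2 parse trees

Two derivations of if p then if p then x else x:
  N ⇒ if p then N ⇒ if p then if p then N else N ⇒ if p then if p then x else N ⇒ if p then if p then x else x
  N ⇒ if p then N else N ⇒ if p then if p then N else N ⇒ if p then if p then x else N ⇒ if p then if p then x else x

if p then if p then x else x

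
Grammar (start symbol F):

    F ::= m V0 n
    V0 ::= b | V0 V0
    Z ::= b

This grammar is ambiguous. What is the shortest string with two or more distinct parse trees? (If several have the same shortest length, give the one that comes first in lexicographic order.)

m b b b n

length 3: no string has ≥2 trees
length 4: no string has ≥2 trees
length 5: m b b b n has 2 parse trees

Two derivations of m b b b n:
  F ⇒ m V0 n ⇒ m V0 V0 n ⇒ m b V0 n ⇒ m b V0 V0 n ⇒ m b b V0 n ⇒ m b b b n
  F ⇒ m V0 n ⇒ m V0 V0 n ⇒ m V0 V0 V0 n ⇒ m b V0 V0 n ⇒ m b b V0 n ⇒ m b b b n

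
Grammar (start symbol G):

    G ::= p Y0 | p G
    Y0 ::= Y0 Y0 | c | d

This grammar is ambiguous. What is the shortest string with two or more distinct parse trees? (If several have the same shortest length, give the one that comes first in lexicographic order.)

length 2: no string has ≥2 trees
length 3: no string has ≥2 trees
length 4: p c c c has 2 parse trees

Two derivations of p c c c:
  G ⇒ p Y0 ⇒ p Y0 Y0 ⇒ p Y0 Y0 Y0 ⇒ p c Y0 Y0 ⇒ p c c Y0 ⇒ p c c c
  G ⇒ p Y0 ⇒ p Y0 Y0 ⇒ p c Y0 ⇒ p c Y0 Y0 ⇒ p c c Y0 ⇒ p c c c

p c c c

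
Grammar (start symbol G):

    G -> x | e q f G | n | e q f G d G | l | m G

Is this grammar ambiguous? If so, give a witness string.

Witness: e q f e q f l d l

Derivation 1: G ⇒ e q f G ⇒ e q f e q f G d G ⇒ e q f e q f l d G ⇒ e q f e q f l d l
Derivation 2: G ⇒ e q f G d G ⇒ e q f e q f G d G ⇒ e q f e q f l d G ⇒ e q f e q f l d l

Two distinct leftmost derivations for the same string.

Ambiguous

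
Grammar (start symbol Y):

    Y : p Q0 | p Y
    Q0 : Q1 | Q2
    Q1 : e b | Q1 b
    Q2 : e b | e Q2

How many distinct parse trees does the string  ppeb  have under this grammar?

2

Parse trees for ppeb:
  [Y p [Y p [Q0 [Q1 e b]]]]
  [Y p [Y p [Q0 [Q2 e b]]]]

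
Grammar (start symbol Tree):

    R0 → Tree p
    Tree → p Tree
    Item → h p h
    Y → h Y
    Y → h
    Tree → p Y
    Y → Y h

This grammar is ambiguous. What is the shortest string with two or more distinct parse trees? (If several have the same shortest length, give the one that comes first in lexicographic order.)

p h h

length 2: no string has ≥2 trees
length 3: p h h has 2 parse trees

Two derivations of p h h:
  Tree ⇒ p Y ⇒ p h Y ⇒ p h h
  Tree ⇒ p Y ⇒ p Y h ⇒ p h h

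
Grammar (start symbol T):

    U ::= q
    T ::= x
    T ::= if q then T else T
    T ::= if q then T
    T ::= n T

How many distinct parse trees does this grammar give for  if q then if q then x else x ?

2

Parse trees for if q then if q then x else x:
  [T if q then [T if q then [T x]] else [T x]]
  [T if q then [T if q then [T x] else [T x]]]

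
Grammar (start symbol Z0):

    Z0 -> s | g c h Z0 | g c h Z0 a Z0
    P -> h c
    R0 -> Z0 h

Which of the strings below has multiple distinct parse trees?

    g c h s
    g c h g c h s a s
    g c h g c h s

g c h g c h s a s

g c h s: 1 tree
g c h g c h s a s: 2 trees
g c h g c h s: 1 tree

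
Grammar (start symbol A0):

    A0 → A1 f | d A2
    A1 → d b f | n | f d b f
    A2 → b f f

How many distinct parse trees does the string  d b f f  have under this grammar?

2

Parse trees for d b f f:
  [A0 [A1 d b f] f]
  [A0 d [A2 b f f]]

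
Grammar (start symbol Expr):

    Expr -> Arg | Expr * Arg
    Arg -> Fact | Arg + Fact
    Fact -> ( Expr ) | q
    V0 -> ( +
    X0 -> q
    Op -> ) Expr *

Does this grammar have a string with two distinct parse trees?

(V0, X0, Op are unreachable from Expr, so their rules don't affect L(Expr).) This is a standard precedence ladder (Expr over Arg over Fact), with each level left-recursive on its own operator ('*' at Expr, '+' at Arg). That structure is LR(1), hence unambiguous.

Unambiguous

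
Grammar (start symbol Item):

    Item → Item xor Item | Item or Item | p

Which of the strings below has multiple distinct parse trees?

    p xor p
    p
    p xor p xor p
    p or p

p xor p xor p

p xor p: 1 tree
p: 1 tree
p xor p xor p: 2 trees
p or p: 1 tree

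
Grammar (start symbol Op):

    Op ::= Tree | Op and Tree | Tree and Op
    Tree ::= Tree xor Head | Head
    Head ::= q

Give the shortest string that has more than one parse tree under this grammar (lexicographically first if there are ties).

q and q

length 1: no string has ≥2 trees
length 3: q and q has 2 parse trees

Two derivations of q and q:
  Op ⇒ Op and Tree ⇒ Tree and Tree ⇒ Head and Tree ⇒ q and Tree ⇒ q and Head ⇒ q and q
  Op ⇒ Tree and Op ⇒ Head and Op ⇒ q and Op ⇒ q and Tree ⇒ q and Head ⇒ q and q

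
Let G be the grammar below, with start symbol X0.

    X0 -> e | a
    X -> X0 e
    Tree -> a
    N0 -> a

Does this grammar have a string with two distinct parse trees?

Only X0 is reachable from X0; ignoring the rest: Restricted to the reachable nonterminals, every rule has the form A → t or A → t B, and no two rules for the same A share a first terminal. The grammar encodes a DFA — one run per string.

Unambiguous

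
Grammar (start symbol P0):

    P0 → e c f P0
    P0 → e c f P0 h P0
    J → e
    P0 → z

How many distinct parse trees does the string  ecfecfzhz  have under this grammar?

Parse trees for ecfecfzhz:
  [P0 e c f [P0 e c f [P0 z] h [P0 z]]]
  [P0 e c f [P0 e c f [P0 z]] h [P0 z]]

2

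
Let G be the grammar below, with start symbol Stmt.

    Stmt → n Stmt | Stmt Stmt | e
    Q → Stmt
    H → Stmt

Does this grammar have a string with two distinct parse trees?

Witness: e e e

Derivation 1: Stmt ⇒ Stmt Stmt ⇒ Stmt Stmt Stmt ⇒ e Stmt Stmt ⇒ e e Stmt ⇒ e e e
Derivation 2: Stmt ⇒ Stmt Stmt ⇒ e Stmt ⇒ e Stmt Stmt ⇒ e e Stmt ⇒ e e e

Two distinct leftmost derivations for the same string.

Ambiguous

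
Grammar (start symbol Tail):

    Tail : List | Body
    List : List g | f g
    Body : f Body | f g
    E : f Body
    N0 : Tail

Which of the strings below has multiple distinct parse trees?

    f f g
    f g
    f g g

f g

f f g: 1 tree
f g: 2 trees
f g g: 1 tree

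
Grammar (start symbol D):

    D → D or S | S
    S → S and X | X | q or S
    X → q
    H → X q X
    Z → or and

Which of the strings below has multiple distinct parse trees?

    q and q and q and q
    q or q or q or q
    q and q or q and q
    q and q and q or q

q and q and q and q: 1 tree
q or q or q or q: 8 trees
q and q or q and q: 1 tree
q and q and q or q: 1 tree

q or q or q or q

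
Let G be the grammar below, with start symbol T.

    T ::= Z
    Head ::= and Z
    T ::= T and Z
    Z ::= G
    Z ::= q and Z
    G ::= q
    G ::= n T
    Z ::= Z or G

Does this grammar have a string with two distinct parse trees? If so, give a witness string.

Witness: q and q

Derivation 1: T ⇒ Z ⇒ q and Z ⇒ q and G ⇒ q and q
Derivation 2: T ⇒ T and Z ⇒ Z and Z ⇒ G and Z ⇒ q and Z ⇒ q and G ⇒ q and q

Two distinct leftmost derivations for the same string.

Ambiguous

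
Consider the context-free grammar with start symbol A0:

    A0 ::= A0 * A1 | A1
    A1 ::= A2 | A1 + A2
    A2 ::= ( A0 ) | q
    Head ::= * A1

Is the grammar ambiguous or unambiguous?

(Head is unreachable from A0, so its rules don't affect L(A0).) A0 → A0 * A1 | A1  ;  A1 → A1 + A2 | A2  — a left-associative chain with A2 at the bottom. Each string factors uniquely by precedence.

Unambiguous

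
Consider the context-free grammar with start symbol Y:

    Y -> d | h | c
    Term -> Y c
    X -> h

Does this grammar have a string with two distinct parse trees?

Unambiguous

Only Y is reachable from Y; ignoring the rest: Restricted to the reachable nonterminals, every rule has the form A → t or A → t B, and no two rules for the same A share a first terminal. The grammar encodes a DFA — one run per string.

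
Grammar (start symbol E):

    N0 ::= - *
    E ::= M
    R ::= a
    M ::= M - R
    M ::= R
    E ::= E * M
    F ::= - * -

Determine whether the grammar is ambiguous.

Only E, M, R are reachable from E; ignoring the rest: The grammar is stratified — E handles '*' (left-recursive), M handles '-', R atoms. Each operator has a fixed associativity and precedence level, so every string has one parse.

Unambiguous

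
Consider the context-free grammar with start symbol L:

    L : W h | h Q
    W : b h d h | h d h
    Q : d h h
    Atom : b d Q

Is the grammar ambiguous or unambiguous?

Ambiguous

Witness: h d h h

Derivation 1: L ⇒ W h ⇒ h d h h
Derivation 2: L ⇒ h Q ⇒ h d h h

Two distinct leftmost derivations for the same string.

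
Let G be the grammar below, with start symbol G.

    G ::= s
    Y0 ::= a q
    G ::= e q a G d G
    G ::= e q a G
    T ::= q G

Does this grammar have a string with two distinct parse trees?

Ambiguous

Witness: e q a e q a s d s

Derivation 1: G ⇒ e q a G d G ⇒ e q a e q a G d G ⇒ e q a e q a s d G ⇒ e q a e q a s d s
Derivation 2: G ⇒ e q a G ⇒ e q a e q a G d G ⇒ e q a e q a s d G ⇒ e q a e q a s d s

Two distinct leftmost derivations for the same string.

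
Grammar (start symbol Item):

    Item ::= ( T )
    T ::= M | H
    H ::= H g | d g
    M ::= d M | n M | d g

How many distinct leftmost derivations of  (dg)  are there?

2

Parse trees for (dg):
  [Item ( [T [M d g]] )]
  [Item ( [T [H d g]] )]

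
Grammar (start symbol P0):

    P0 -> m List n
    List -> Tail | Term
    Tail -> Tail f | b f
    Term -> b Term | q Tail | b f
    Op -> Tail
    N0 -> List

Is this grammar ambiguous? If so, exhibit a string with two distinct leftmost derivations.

Ambiguous

Witness: m b f n

Derivation 1: P0 ⇒ m List n ⇒ m Tail n ⇒ m b f n
Derivation 2: P0 ⇒ m List n ⇒ m Term n ⇒ m b f n

Two distinct leftmost derivations for the same string.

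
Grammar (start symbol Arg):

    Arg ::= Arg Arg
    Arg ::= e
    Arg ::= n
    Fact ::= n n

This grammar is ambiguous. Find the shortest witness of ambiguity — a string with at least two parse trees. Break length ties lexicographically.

e e e

length 1: no string has ≥2 trees
length 2: no string has ≥2 trees
length 3: e e e has 2 parse trees

Two derivations of e e e:
  Arg ⇒ Arg Arg ⇒ Arg Arg Arg ⇒ e Arg Arg ⇒ e e Arg ⇒ e e e
  Arg ⇒ Arg Arg ⇒ e Arg ⇒ e Arg Arg ⇒ e e Arg ⇒ e e e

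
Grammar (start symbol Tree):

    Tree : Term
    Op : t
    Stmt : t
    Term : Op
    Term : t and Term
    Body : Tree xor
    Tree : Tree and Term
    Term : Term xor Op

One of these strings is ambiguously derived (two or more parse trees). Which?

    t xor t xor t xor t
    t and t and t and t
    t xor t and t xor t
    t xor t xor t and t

t xor t xor t xor t: 1 tree
t and t and t and t: 8 trees
t xor t and t xor t: 1 tree
t xor t xor t and t: 1 tree

t and t and t and t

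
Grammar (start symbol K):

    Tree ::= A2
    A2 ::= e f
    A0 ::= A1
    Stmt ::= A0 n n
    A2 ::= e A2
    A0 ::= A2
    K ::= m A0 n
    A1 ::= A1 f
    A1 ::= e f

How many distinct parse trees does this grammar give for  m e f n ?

Parse trees for m e f n:
  [K m [A0 [A1 e f]] n]
  [K m [A0 [A2 e f]] n]

2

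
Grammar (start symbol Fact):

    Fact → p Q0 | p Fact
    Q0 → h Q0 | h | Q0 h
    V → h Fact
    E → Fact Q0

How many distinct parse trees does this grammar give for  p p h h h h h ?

16

Parse trees for p p h h h h h (showing first 6 of 16):
  [Fact p [Fact p [Q0 h [Q0 h [Q0 h [Q0 h [Q0 h]]]]]]]
  [Fact p [Fact p [Q0 h [Q0 h [Q0 h [Q0 [Q0 h] h]]]]]]
  [Fact p [Fact p [Q0 h [Q0 h [Q0 [Q0 h [Q0 h]] h]]]]]
  [Fact p [Fact p [Q0 h [Q0 h [Q0 [Q0 [Q0 h] h] h]]]]]
  [Fact p [Fact p [Q0 h [Q0 [Q0 h [Q0 h [Q0 h]]] h]]]]
  [Fact p [Fact p [Q0 h [Q0 [Q0 h [Q0 [Q0 h] h]] h]]]]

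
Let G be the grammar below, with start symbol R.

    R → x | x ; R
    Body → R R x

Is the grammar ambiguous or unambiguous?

Unambiguous

(Body is unreachable from R, so its rules don't affect L(R).) Right-recursive list with a separator: after each atom, whether the separator follows determines the rule. One parse per string.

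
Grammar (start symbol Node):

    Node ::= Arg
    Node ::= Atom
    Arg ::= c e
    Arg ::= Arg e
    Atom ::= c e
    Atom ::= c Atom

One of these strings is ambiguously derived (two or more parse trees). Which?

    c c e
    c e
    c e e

c c e: 1 tree
c e: 2 trees
c e e: 1 tree

c e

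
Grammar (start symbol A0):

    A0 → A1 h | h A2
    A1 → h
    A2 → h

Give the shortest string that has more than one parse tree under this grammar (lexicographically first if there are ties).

length 2: h h has 2 parse trees

Two derivations of h h:
  A0 ⇒ A1 h ⇒ h h
  A0 ⇒ h A2 ⇒ h h

h h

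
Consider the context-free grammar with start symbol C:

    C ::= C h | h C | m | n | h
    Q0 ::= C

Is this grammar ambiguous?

Witness: h h

Derivation 1: C ⇒ C h ⇒ h h
Derivation 2: C ⇒ h C ⇒ h h

Two distinct leftmost derivations for the same string.

Ambiguous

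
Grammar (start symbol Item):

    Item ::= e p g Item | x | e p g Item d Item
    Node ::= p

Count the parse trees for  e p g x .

Parse trees for e p g x:
  [Item e p g [Item x]]

1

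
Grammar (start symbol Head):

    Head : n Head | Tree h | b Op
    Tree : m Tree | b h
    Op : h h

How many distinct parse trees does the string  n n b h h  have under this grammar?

2

Parse trees for n n b h h:
  [Head n [Head n [Head [Tree b h] h]]]
  [Head n [Head n [Head b [Op h h]]]]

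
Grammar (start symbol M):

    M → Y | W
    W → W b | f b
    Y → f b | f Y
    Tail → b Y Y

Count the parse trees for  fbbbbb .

1

Parse trees for fbbbbb:
  [M [W [W [W [W [W f b] b] b] b] b]]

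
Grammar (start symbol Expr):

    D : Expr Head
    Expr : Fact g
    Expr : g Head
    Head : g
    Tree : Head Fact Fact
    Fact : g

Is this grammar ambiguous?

Ambiguous

Witness: g g

Derivation 1: Expr ⇒ Fact g ⇒ g g
Derivation 2: Expr ⇒ g Head ⇒ g g

Two distinct leftmost derivations for the same string.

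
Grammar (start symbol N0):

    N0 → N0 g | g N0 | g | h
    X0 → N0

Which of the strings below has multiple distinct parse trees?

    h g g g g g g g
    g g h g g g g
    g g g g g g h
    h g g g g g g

g g h g g g g

h g g g g g g g: 1 tree
g g h g g g g: 15 trees
g g g g g g h: 1 tree
h g g g g g g: 1 tree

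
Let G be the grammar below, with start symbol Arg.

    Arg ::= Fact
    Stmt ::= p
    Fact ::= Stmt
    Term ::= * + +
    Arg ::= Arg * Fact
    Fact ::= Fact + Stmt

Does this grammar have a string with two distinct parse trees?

Only Arg, Fact, Stmt are reachable from Arg; ignoring the rest: Arg → Arg * Fact | Fact  ;  Fact → Fact + Stmt | Stmt  — a left-associative chain with Stmt at the bottom. Each string factors uniquely by precedence.

Unambiguous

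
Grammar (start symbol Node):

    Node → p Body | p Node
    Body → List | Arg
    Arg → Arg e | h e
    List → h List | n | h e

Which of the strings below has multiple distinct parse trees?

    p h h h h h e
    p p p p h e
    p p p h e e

p p p p h e

p h h h h h e: 1 tree
p p p p h e: 2 trees
p p p h e e: 1 tree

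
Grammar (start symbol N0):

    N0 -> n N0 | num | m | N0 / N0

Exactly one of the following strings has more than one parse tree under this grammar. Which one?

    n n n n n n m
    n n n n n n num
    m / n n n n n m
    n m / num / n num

n m / num / n num

n n n n n n m: 1 tree
n n n n n n num: 1 tree
m / n n n n n m: 1 tree
n m / num / n num: 5 trees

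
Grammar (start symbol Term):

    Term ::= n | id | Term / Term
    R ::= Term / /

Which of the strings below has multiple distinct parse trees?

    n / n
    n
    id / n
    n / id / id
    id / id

n / id / id

n / n: 1 tree
n: 1 tree
id / n: 1 tree
n / id / id: 2 trees
id / id: 1 tree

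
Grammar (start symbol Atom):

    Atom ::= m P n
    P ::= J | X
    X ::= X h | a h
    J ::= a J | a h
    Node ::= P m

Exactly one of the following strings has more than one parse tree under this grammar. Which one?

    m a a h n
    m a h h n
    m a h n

m a a h n: 1 tree
m a h h n: 1 tree
m a h n: 2 trees

m a h n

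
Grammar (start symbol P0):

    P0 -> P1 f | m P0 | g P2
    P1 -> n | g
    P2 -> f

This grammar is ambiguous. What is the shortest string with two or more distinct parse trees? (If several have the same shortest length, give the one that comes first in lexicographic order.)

length 2: g f has 2 parse trees

Two derivations of g f:
  P0 ⇒ P1 f ⇒ g f
  P0 ⇒ g P2 ⇒ g f

g f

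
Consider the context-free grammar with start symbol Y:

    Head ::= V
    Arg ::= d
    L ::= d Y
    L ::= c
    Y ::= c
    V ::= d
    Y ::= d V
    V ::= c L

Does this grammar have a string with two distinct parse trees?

Only Y, L, V are reachable from Y; ignoring the rest: Restricted to the reachable nonterminals, every rule has the form A → t or A → t B, and no two rules for the same A share a first terminal. The grammar encodes a DFA — one run per string.

Unambiguous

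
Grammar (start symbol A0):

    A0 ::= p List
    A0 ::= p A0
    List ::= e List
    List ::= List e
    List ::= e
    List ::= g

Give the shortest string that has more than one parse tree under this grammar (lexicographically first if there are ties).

length 2: no string has ≥2 trees
length 3: p e e has 2 parse trees

Two derivations of p e e:
  A0 ⇒ p List ⇒ p e List ⇒ p e e
  A0 ⇒ p List ⇒ p List e ⇒ p e e

p e e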